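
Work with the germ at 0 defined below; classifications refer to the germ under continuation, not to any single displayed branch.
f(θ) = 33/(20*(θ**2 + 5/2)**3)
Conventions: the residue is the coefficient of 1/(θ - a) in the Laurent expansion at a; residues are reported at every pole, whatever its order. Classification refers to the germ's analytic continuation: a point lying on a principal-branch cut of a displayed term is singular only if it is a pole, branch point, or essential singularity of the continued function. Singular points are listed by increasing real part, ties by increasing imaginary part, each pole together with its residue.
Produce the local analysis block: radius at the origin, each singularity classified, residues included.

Denominator factor (θ**2 + 5/2)^3: discriminant -10, complex-conjugate roots ((1/2)*sqrt(10))*i and -((1/2)*sqrt(10))*i; poles of order 3, moduli (1/2)*sqrt(10) and (1/2)*sqrt(10).
The radius of convergence is the smallest modulus among the singular points: (1/2)*sqrt(10).
The factor θ**2 + 5/2 splits as (θ - a)(θ - a') with a = -((1/2)*sqrt(10))*i, a' = ((1/2)*sqrt(10))*i. At the order-3 pole a set g(θ) = (θ - a)^3*f(θ) = [33/20] / (θ - a')^3.
Order-3 pole: residue = g''(a)/2; g''(-((1/2)*sqrt(10))*i) = ((99/5000)*sqrt(10))*i, so the residue is ((99/10000)*sqrt(10))*i.
The factor θ**2 + 5/2 splits as (θ - a)(θ - a') with a = ((1/2)*sqrt(10))*i, a' = -((1/2)*sqrt(10))*i. At the order-3 pole a set g(θ) = (θ - a)^3*f(θ) = [33/20] / (θ - a')^3.
Order-3 pole: residue = g''(a)/2; g''(((1/2)*sqrt(10))*i) = -((99/5000)*sqrt(10))*i, so the residue is -((99/10000)*sqrt(10))*i.
List the singular points by increasing real part (a conjugate pair: the negative imaginary part first).

Radius of convergence at 0: (1/2)*sqrt(10).
At -((1/2)*sqrt(10))*i: a pole of order 3; residue ((99/10000)*sqrt(10))*i.
At ((1/2)*sqrt(10))*i: a pole of order 3; residue -((99/10000)*sqrt(10))*i.


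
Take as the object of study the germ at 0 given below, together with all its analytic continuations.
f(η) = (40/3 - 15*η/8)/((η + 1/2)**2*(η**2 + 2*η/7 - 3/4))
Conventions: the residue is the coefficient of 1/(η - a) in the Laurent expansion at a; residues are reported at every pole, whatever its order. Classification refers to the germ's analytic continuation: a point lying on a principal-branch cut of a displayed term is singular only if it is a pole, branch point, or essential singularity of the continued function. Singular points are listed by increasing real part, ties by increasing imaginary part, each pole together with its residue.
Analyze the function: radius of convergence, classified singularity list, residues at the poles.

Denominator factor (η + 1/2)^2: pole of order 2 at -1/2, modulus 1/2.
Denominator factor (η**2 + 2*η/7 - 3/4): discriminant 151/49, real irrational roots -1/7 + (1/14)*sqrt(151) and -1/7 - (1/14)*sqrt(151); poles of order 1, moduli -1/7 + (1/14)*sqrt(151) and 1/7 + (1/14)*sqrt(151).
The radius of convergence is the smallest modulus among the singular points: 1/2.
The factor η**2 + 2*η/7 - 3/4 splits as (η - a)(η - a') with a = -1/7 - (1/14)*sqrt(151), a' = -1/7 + (1/14)*sqrt(151). At the order-1 pole a set g(η) = (η - a)*f(η) = [(40/3 - 15*η/8)/(η + 1/2)**2] / (η - a').
Simple pole: residue = g(a) at a = -1/7 - (1/14)*sqrt(151), which is -13405/972 - (436135/293544)*sqrt(151).
At the order-2 pole -1/2 set g(η) = (η - (-1/2))^2*f(η) = (40/3 - 15*η/8)/(η**2 + 2*η/7 - 3/4).
Order-2 pole: residue = g'(a); g'(-1/2) = 13405/486, so the residue is 13405/486.
The factor η**2 + 2*η/7 - 3/4 splits as (η - a)(η - a') with a = -1/7 + (1/14)*sqrt(151), a' = -1/7 - (1/14)*sqrt(151). At the order-1 pole a set g(η) = (η - a)*f(η) = [(40/3 - 15*η/8)/(η + 1/2)**2] / (η - a').
Simple pole: residue = g(a) at a = -1/7 + (1/14)*sqrt(151), which is -13405/972 + (436135/293544)*sqrt(151).
List the singular points by increasing real part (a conjugate pair: the negative imaginary part first).

Radius of convergence at 0: 1/2.
At -1/7 - (1/14)*sqrt(151): a pole of order 1; residue -13405/972 - (436135/293544)*sqrt(151).
At -1/2: a pole of order 2; residue 13405/486.
At -1/7 + (1/14)*sqrt(151): a pole of order 1; residue -13405/972 + (436135/293544)*sqrt(151).


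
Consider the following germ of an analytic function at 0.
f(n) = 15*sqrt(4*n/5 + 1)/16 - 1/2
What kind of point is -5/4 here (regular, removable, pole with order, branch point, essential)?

The term (15/16)*sqrt(1 - n/(-5/4)) has argument 1 - -5/4/(-5/4) = 0 at -5/4: a square-root (algebraic, two-sheeted) branch point; the remaining terms are analytic or single-valued there.

The point is an algebraic (square-root) branch point.


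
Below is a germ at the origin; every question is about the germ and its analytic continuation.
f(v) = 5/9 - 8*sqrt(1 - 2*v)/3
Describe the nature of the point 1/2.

The point is an algebraic (square-root) branch point.

The term (-8/3)*sqrt(1 - v/(1/2)) has argument 1 - 1/2/(1/2) = 0 at 1/2: a square-root (algebraic, two-sheeted) branch point; the remaining terms are analytic or single-valued there.


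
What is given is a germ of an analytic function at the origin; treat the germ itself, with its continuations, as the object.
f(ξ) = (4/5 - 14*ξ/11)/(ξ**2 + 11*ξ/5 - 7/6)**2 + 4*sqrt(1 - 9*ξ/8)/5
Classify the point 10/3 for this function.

Denominator factors: ξ**2 + 11*ξ/5 - 7/6 = 311/18 at ξ = 10/3 — none vanishes.
Branch term sqrt(1 - ξ/(8/9)): argument at 10/3 is -11/4, nonzero, so 10/3 is not its branch point (a point on a principal cut is still regular for the continued germ).
So the germ continues analytically to 10/3.

The point is a regular point.


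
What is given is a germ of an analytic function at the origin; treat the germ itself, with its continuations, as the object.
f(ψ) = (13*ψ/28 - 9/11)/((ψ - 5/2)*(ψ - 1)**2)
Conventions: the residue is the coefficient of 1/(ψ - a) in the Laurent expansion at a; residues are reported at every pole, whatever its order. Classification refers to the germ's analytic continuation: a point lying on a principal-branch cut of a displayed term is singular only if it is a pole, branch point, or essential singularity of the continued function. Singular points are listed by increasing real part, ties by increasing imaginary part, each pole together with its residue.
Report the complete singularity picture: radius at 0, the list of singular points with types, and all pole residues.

Denominator factor (ψ - 1)^2: pole of order 2 at 1, modulus 1.
Denominator factor (ψ - 5/2): pole of order 1 at 5/2, modulus 5/2.
The radius of convergence is the smallest modulus among the singular points: 1.
At the order-2 pole 1 set g(ψ) = (ψ - (1))^2*f(ψ) = (13*ψ/28 - 9/11)/(ψ - 5/2).
Order-2 pole: residue = g'(a); g'(1) = -211/1386, so the residue is -211/1386.
At the order-1 pole 5/2 set g(ψ) = (ψ - (5/2))*f(ψ) = (13*ψ/28 - 9/11)/(ψ - 1)**2.
Simple pole: residue = g(a) at a = 5/2, which is 211/1386.
List the singular points by increasing real part (a conjugate pair: the negative imaginary part first).

Radius of convergence at 0: 1.
At 1: a pole of order 2; residue -211/1386.
At 5/2: a pole of order 1; residue 211/1386.


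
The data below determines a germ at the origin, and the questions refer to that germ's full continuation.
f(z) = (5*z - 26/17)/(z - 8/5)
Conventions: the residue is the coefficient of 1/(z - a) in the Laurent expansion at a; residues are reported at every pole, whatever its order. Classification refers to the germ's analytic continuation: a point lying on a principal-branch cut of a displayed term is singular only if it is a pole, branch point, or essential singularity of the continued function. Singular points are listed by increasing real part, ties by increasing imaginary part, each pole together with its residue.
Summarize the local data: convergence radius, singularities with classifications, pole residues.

Denominator factor (z - 8/5): pole of order 1 at 8/5, modulus 8/5.
The radius of convergence is the smallest modulus among the singular points: 8/5.
At the order-1 pole 8/5 set g(z) = (z - (8/5))*f(z) = 5*z - 26/17.
Simple pole: residue = g(a) at a = 8/5, which is 110/17.

Radius of convergence at 0: 8/5.
At 8/5: a pole of order 1; residue 110/17.


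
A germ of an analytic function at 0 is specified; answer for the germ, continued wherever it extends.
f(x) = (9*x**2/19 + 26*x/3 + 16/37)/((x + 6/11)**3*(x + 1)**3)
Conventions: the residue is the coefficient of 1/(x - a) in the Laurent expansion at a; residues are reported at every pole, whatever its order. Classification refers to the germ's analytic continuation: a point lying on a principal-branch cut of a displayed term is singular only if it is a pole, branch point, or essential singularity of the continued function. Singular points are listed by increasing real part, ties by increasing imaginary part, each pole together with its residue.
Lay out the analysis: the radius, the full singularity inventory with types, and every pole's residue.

Denominator factor (x + 1)^3: pole of order 3 at -1, modulus 1.
Denominator factor (x + 6/11)^3: pole of order 3 at -6/11, modulus 6/11.
The radius of convergence is the smallest modulus among the singular points: 6/11.
At the order-3 pole -1 set g(x) = (x - (-1))^3*f(x) = (9*x**2/19 + 26*x/3 + 16/37)/(x + 6/11)**3.
Order-3 pole: residue = g''(a)/2; g''(-1) = 8137970918/2196875, so the residue is 4068985459/2196875.
At the order-3 pole -6/11 set g(x) = (x - (-6/11))^3*f(x) = (9*x**2/19 + 26*x/3 + 16/37)/(x + 1)**3.
Order-3 pole: residue = g''(a)/2; g''(-6/11) = -8137970918/2196875, so the residue is -4068985459/2196875.
List the singular points by increasing real part (a conjugate pair: the negative imaginary part first).

Radius of convergence at 0: 6/11.
At -1: a pole of order 3; residue 4068985459/2196875.
At -6/11: a pole of order 3; residue -4068985459/2196875.


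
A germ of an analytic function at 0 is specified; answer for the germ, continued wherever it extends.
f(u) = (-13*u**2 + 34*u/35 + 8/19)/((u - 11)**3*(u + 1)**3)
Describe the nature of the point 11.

The denominator factor u - 11 vanishes at 11 and appears to the power 3; the numerator there equals -1038659/665, nonzero, and no other factor vanishes.
Hence a pole whose order is the multiplicity, 3.

The point is a pole of order 3.


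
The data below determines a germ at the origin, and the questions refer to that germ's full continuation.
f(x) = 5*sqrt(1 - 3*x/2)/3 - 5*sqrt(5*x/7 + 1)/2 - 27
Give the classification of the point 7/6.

The point is a regular point.

There is no denominator, hence no pole anywhere.
Branch term sqrt(1 - x/(2/3)): argument at 7/6 is -3/4, nonzero, so 7/6 is not its branch point (a point on a principal cut is still regular for the continued germ).
Branch term sqrt(1 - x/(-7/5)): argument at 7/6 is 11/6, nonzero, so 7/6 is not its branch point (a point on a principal cut is still regular for the continued germ).
So the germ continues analytically to 7/6.


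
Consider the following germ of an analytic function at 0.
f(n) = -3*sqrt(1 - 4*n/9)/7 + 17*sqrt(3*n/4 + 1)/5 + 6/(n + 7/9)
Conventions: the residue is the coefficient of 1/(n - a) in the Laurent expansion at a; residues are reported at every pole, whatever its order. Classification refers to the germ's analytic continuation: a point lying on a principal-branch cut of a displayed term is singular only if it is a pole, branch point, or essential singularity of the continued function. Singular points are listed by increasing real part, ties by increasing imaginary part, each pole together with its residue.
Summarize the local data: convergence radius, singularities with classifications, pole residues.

Radius of convergence at 0: 7/9.
At -4/3: an algebraic (square-root) branch point.
At -7/9: a pole of order 1; residue 6.
At 9/4: an algebraic (square-root) branch point.

Denominator factor (n + 7/9): pole of order 1 at -7/9, modulus 7/9.
Branch term (-3/7)*sqrt(1 - n/(9/4)): its argument vanishes at n = 9/4, a square-root branch point, modulus 9/4.
Branch term (17/5)*sqrt(1 - n/(-4/3)): its argument vanishes at n = -4/3, a square-root branch point, modulus 4/3.
The radius of convergence is the smallest modulus among the singular points: 7/9.
The branch terms are analytic at -7/9 and contribute nothing to the residue; only the rational part matters.
At the order-1 pole -7/9 set g(n) = (n - (-7/9))*(rational part) = 6.
Simple pole: residue = g(a) at a = -7/9, which is 6.
List the singular points by increasing real part (a conjugate pair: the negative imaginary part first).


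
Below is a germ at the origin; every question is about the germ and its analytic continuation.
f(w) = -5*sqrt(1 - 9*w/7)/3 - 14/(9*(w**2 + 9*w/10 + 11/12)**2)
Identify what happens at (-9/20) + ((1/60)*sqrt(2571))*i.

The point is a pole of order 2.

The denominator factor w**2 + 9*w/10 + 11/12 vanishes at (-9/20) + ((1/60)*sqrt(2571))*i and appears to the power 2; the numerator there equals -14/9, nonzero, and no other factor vanishes.
The branch terms are analytic at this point.
Hence a pole whose order is the multiplicity, 2.


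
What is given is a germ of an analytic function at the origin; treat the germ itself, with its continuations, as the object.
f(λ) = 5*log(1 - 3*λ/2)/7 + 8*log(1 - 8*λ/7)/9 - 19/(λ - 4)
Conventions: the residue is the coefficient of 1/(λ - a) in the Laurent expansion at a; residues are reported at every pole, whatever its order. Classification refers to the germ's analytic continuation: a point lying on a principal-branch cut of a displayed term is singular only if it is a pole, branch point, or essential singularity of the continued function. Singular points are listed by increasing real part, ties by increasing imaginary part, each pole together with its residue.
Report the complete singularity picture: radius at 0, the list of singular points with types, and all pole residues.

Denominator factor (λ - 4): pole of order 1 at 4, modulus 4.
Branch term (5/7)*log(1 - λ/(2/3)): its argument vanishes at λ = 2/3, a logarithmic branch point, modulus 2/3.
Branch term (8/9)*log(1 - λ/(7/8)): its argument vanishes at λ = 7/8, a logarithmic branch point, modulus 7/8.
The radius of convergence is the smallest modulus among the singular points: 2/3.
The branch terms are analytic at 4 and contribute nothing to the residue; only the rational part matters.
At the order-1 pole 4 set g(λ) = (λ - (4))*(rational part) = -19.
Simple pole: residue = g(a) at a = 4, which is -19.
List the singular points by increasing real part (a conjugate pair: the negative imaginary part first).

Radius of convergence at 0: 2/3.
At 2/3: a logarithmic branch point.
At 7/8: a logarithmic branch point.
At 4: a pole of order 1; residue -19.


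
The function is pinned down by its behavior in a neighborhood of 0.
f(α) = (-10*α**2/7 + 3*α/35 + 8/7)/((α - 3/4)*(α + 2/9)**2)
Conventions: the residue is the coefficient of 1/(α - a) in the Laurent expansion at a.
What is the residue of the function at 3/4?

At the order-1 pole 3/4 set g(α) = (α - (3/4))*f(α) = (-10*α**2/7 + 3*α/35 + 8/7)/(α + 2/9)**2.
Simple pole: residue = g(a) at a = 3/4, which is 18306/42875.

The residue is 18306/42875.


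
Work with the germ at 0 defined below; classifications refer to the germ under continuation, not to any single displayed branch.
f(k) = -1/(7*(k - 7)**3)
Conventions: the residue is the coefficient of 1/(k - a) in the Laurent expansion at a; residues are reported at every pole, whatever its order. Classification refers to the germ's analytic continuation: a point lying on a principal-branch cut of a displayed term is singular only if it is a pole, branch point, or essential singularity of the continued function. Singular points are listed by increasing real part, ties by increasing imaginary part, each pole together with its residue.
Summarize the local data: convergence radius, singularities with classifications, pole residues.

Denominator factor (k - 7)^3: pole of order 3 at 7, modulus 7.
The radius of convergence is the smallest modulus among the singular points: 7.
At the order-3 pole 7 set g(k) = (k - (7))^3*f(k) = -1/7.
Order-3 pole: residue = g''(a)/2; g''(7) = 0, so the residue is 0.

Radius of convergence at 0: 7.
At 7: a pole of order 3; residue 0.


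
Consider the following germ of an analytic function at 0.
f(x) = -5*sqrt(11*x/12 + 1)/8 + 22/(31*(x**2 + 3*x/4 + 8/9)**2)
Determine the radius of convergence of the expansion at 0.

The radius of convergence is (2/3)*sqrt(2).

Denominator factor (x**2 + 3*x/4 + 8/9)^2: discriminant -431/144, complex-conjugate roots (-3/8) + ((1/24)*sqrt(431))*i and (-3/8) - ((1/24)*sqrt(431))*i; poles of order 2, moduli (2/3)*sqrt(2) and (2/3)*sqrt(2).
Branch term (-5/8)*sqrt(1 - x/(-12/11)): its argument vanishes at x = -12/11, a square-root branch point, modulus 12/11.
The radius of convergence is the smallest modulus among the singular points: (2/3)*sqrt(2).


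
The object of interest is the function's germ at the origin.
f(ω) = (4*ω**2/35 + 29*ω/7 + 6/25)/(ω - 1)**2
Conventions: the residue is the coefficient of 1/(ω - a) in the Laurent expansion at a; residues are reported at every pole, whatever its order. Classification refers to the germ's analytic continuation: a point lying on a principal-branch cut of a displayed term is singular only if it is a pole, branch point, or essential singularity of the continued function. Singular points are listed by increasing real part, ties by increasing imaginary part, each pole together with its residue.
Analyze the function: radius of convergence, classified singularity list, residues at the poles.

Denominator factor (ω - 1)^2: pole of order 2 at 1, modulus 1.
The radius of convergence is the smallest modulus among the singular points: 1.
At the order-2 pole 1 set g(ω) = (ω - (1))^2*f(ω) = 4*ω**2/35 + 29*ω/7 + 6/25.
Order-2 pole: residue = g'(a); g'(1) = 153/35, so the residue is 153/35.

Radius of convergence at 0: 1.
At 1: a pole of order 2; residue 153/35.


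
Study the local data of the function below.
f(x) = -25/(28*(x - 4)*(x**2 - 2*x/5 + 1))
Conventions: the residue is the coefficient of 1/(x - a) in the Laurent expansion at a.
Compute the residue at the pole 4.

At the order-1 pole 4 set g(x) = (x - (4))*f(x) = -25/(28*(x**2 - 2*x/5 + 1)).
Simple pole: residue = g(a) at a = 4, which is -125/2156.

The residue is -125/2156.


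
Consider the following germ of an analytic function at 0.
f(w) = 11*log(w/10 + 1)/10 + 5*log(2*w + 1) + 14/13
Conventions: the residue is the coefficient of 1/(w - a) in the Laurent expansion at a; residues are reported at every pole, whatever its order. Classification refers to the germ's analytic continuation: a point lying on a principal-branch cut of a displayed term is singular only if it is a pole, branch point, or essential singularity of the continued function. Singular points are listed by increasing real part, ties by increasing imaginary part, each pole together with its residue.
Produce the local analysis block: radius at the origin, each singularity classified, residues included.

Branch term (11/10)*log(1 - w/(-10)): its argument vanishes at w = -10, a logarithmic branch point, modulus 10.
Branch term (5)*log(1 - w/(-1/2)): its argument vanishes at w = -1/2, a logarithmic branch point, modulus 1/2.
The radius of convergence is the smallest modulus among the singular points: 1/2.
List the singular points by increasing real part (a conjugate pair: the negative imaginary part first).

Radius of convergence at 0: 1/2.
At -10: a logarithmic branch point.
At -1/2: a logarithmic branch point.


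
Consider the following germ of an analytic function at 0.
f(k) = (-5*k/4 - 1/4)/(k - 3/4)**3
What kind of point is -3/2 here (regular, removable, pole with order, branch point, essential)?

The point is a regular point.

Denominator factors: k - 3/4 = -9/4 at k = -3/2 — none vanishes.
So the germ continues analytically to -3/2.


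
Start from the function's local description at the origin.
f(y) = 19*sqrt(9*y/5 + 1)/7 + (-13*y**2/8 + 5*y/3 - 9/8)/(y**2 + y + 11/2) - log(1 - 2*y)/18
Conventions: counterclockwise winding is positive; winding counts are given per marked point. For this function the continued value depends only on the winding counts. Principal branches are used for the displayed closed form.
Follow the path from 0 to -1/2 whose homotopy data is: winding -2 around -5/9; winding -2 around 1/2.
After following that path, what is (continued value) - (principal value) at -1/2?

Continued minus principal equals (2/9)*pi*i.

The rational part is single-valued and drops out of the difference; each branch term changes only by its own monodromy.
(-1/18)*log(1 - y/(1/2)): each positive loop around 1/2 adds 2*pi*i to the log, so winding -2 contributes (-1/18)*(-2)*2*pi*i = (2/9)*pi*i.
(19/7)*sqrt(1 - y/(-5/9)): winding -2 is even, the square root returns to the same sheet, contribution 0.
Summing the contributions at y = -1/2 gives (2/9)*pi*i.


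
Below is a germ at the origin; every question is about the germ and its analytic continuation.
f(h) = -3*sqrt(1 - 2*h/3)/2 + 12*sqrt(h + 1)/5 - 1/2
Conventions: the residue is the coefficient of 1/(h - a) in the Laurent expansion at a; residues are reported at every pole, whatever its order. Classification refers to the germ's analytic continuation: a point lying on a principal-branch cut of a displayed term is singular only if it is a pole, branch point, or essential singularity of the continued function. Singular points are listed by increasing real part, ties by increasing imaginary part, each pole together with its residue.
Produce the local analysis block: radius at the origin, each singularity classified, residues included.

Branch term (-3/2)*sqrt(1 - h/(3/2)): its argument vanishes at h = 3/2, a square-root branch point, modulus 3/2.
Branch term (12/5)*sqrt(1 - h/(-1)): its argument vanishes at h = -1, a square-root branch point, modulus 1.
The radius of convergence is the smallest modulus among the singular points: 1.
List the singular points by increasing real part (a conjugate pair: the negative imaginary part first).

Radius of convergence at 0: 1.
At -1: an algebraic (square-root) branch point.
At 3/2: an algebraic (square-root) branch point.


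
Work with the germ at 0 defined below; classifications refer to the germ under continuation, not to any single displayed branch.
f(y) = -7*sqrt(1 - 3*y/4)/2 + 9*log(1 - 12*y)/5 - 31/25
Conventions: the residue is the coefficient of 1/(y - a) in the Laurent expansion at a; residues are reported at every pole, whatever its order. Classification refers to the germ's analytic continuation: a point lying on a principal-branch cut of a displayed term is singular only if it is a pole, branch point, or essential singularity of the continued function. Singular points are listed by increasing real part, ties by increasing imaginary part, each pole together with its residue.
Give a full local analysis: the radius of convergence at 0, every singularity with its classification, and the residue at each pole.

Branch term (-7/2)*sqrt(1 - y/(4/3)): its argument vanishes at y = 4/3, a square-root branch point, modulus 4/3.
Branch term (9/5)*log(1 - y/(1/12)): its argument vanishes at y = 1/12, a logarithmic branch point, modulus 1/12.
The radius of convergence is the smallest modulus among the singular points: 1/12.
List the singular points by increasing real part (a conjugate pair: the negative imaginary part first).

Radius of convergence at 0: 1/12.
At 1/12: a logarithmic branch point.
At 4/3: an algebraic (square-root) branch point.


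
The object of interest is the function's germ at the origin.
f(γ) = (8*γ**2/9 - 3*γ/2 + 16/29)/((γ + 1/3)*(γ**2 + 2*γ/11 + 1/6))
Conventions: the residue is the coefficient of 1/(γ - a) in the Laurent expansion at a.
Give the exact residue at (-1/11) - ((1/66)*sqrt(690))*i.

The residue is (-16493/7482) - ((29275/1032516)*sqrt(690))*i.


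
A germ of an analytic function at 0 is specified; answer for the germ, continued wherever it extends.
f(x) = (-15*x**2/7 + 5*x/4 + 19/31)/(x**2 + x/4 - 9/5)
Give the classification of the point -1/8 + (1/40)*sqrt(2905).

The denominator factor x**2 + x/4 - 9/5 vanishes at -1/8 + (1/40)*sqrt(2905) and appears to the power 1; the numerator there equals -12039/3472 + (5/112)*sqrt(2905), nonzero, and no other factor vanishes.
Hence a pole whose order is the multiplicity, 1.

The point is a pole of order 1.


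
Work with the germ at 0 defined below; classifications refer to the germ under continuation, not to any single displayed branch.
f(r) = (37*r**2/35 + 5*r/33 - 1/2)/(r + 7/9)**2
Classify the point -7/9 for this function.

The denominator factor r + 7/9 vanishes at -7/9 and appears to the power 2; the numerator there equals 193/8910, nonzero, and no other factor vanishes.
Hence a pole whose order is the multiplicity, 2.

The point is a pole of order 2.


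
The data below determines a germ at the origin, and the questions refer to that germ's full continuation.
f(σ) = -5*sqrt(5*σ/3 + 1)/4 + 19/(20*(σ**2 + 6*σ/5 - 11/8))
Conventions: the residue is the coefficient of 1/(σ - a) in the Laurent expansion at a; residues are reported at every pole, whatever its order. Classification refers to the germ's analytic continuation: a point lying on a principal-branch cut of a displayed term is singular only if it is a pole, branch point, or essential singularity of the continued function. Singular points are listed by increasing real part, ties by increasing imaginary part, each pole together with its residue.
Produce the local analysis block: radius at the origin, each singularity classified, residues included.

Denominator factor (σ**2 + 6*σ/5 - 11/8): discriminant 347/50, real irrational roots -3/5 + (1/20)*sqrt(694) and -3/5 - (1/20)*sqrt(694); poles of order 1, moduli -3/5 + (1/20)*sqrt(694) and 3/5 + (1/20)*sqrt(694).
Branch term (-5/4)*sqrt(1 - σ/(-3/5)): its argument vanishes at σ = -3/5, a square-root branch point, modulus 3/5.
The radius of convergence is the smallest modulus among the singular points: 3/5.
The branch term is analytic at -3/5 - (1/20)*sqrt(694) and contributes nothing to the residue; only the rational part matters.
The factor σ**2 + 6*σ/5 - 11/8 splits as (σ - a)(σ - a') with a = -3/5 - (1/20)*sqrt(694), a' = -3/5 + (1/20)*sqrt(694). At the order-1 pole a set g(σ) = (σ - a)*(rational part) = [19/20] / (σ - a').
Simple pole: residue = g(a) at a = -3/5 - (1/20)*sqrt(694), which is -(19/1388)*sqrt(694).
The branch term is analytic at -3/5 + (1/20)*sqrt(694) and contributes nothing to the residue; only the rational part matters.
The factor σ**2 + 6*σ/5 - 11/8 splits as (σ - a)(σ - a') with a = -3/5 + (1/20)*sqrt(694), a' = -3/5 - (1/20)*sqrt(694). At the order-1 pole a set g(σ) = (σ - a)*(rational part) = [19/20] / (σ - a').
Simple pole: residue = g(a) at a = -3/5 + (1/20)*sqrt(694), which is (19/1388)*sqrt(694).
List the singular points by increasing real part (a conjugate pair: the negative imaginary part first).

Radius of convergence at 0: 3/5.
At -3/5 - (1/20)*sqrt(694): a pole of order 1; residue -(19/1388)*sqrt(694).
At -3/5: an algebraic (square-root) branch point.
At -3/5 + (1/20)*sqrt(694): a pole of order 1; residue (19/1388)*sqrt(694).


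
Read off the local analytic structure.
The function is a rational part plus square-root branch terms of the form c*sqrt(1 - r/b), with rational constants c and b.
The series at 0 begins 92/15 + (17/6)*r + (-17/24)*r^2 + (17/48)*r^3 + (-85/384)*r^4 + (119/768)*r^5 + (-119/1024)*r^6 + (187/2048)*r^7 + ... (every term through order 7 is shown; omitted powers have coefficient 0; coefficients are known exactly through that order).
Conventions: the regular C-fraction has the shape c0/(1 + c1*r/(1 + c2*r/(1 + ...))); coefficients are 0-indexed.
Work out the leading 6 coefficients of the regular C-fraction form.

The regular C-fraction coefficients are [92/15, -85/184, 131/184, 23/262, 54/131, 131/864].

Taylor coefficients (read off): a_0 = 92/15, a_1 = 17/6, a_2 = -17/24, a_3 = 17/48, a_4 = -85/384, a_5 = 119/768.
c0 = a_0 = 92/15. Peel one level at a time: if S = 1 + c*r/S' with S'(0) = 1, then c is the r-coefficient of S and S' = c*r/(S - 1).
S_1 = c0/f = 1 + (-85/184)*r + (11135/33856)*r^2 + ...; c1 = -85/184.
S_2 = c1*r/(S_1 - 1) = 1 + (131/184)*r + (-1/16)*r^2 + ...; c2 = 131/184.
S_3 = c2*r/(S_2 - 1) = 1 + (23/262)*r + (-621/17161)*r^2 + ...; c3 = 23/262.
S_4 = c3*r/(S_3 - 1) = 1 + (54/131)*r + (-1/16)*r^2 + ...; c4 = 54/131.
S_5 = c4*r/(S_4 - 1) = 1 + (131/864)*r + ...; c5 = 131/864.


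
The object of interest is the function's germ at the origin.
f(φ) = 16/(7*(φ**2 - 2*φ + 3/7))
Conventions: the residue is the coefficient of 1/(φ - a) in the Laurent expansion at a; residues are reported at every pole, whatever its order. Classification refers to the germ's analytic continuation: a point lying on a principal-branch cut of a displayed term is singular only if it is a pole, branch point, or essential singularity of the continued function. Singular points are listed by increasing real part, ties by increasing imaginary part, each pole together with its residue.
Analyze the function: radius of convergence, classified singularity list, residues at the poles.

Denominator factor (φ**2 - 2*φ + 3/7): discriminant 16/7, real irrational roots 1 + (2/7)*sqrt(7) and 1 - (2/7)*sqrt(7); poles of order 1, moduli 1 + (2/7)*sqrt(7) and 1 - (2/7)*sqrt(7).
The radius of convergence is the smallest modulus among the singular points: 1 - (2/7)*sqrt(7).
The factor φ**2 - 2*φ + 3/7 splits as (φ - a)(φ - a') with a = 1 - (2/7)*sqrt(7), a' = 1 + (2/7)*sqrt(7). At the order-1 pole a set g(φ) = (φ - a)*f(φ) = [16/7] / (φ - a').
Simple pole: residue = g(a) at a = 1 - (2/7)*sqrt(7), which is -(4/7)*sqrt(7).
The factor φ**2 - 2*φ + 3/7 splits as (φ - a)(φ - a') with a = 1 + (2/7)*sqrt(7), a' = 1 - (2/7)*sqrt(7). At the order-1 pole a set g(φ) = (φ - a)*f(φ) = [16/7] / (φ - a').
Simple pole: residue = g(a) at a = 1 + (2/7)*sqrt(7), which is (4/7)*sqrt(7).
List the singular points by increasing real part (a conjugate pair: the negative imaginary part first).

Radius of convergence at 0: 1 - (2/7)*sqrt(7).
At 1 - (2/7)*sqrt(7): a pole of order 1; residue -(4/7)*sqrt(7).
At 1 + (2/7)*sqrt(7): a pole of order 1; residue (4/7)*sqrt(7).


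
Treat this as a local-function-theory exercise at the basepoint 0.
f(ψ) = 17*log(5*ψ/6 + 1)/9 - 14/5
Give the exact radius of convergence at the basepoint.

The radius of convergence is 6/5.

Branch term (17/9)*log(1 - ψ/(-6/5)): its argument vanishes at ψ = -6/5, a logarithmic branch point, modulus 6/5.
The radius of convergence is the smallest modulus among the singular points: 6/5.


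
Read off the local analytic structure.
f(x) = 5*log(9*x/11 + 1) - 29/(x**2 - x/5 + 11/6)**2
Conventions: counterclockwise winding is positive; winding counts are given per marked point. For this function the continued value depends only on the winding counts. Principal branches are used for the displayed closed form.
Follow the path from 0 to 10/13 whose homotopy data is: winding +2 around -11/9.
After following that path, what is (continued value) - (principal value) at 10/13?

The rational part is single-valued and drops out of the difference; each branch term changes only by its own monodromy.
(5)*log(1 - x/(-11/9)): each positive loop around -11/9 adds 2*pi*i to the log, so winding +2 contributes (5)*(2)*2*pi*i = (20)*pi*i.
Summing the contributions at x = 10/13 gives (20)*pi*i.

Continued minus principal equals (20)*pi*i.


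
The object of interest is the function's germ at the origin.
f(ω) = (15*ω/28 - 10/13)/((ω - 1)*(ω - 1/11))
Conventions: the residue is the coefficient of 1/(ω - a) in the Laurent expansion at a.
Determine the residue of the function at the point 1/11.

The residue is 577/728.

At the order-1 pole 1/11 set g(ω) = (ω - (1/11))*f(ω) = (15*ω/28 - 10/13)/(ω - 1).
Simple pole: residue = g(a) at a = 1/11, which is 577/728.


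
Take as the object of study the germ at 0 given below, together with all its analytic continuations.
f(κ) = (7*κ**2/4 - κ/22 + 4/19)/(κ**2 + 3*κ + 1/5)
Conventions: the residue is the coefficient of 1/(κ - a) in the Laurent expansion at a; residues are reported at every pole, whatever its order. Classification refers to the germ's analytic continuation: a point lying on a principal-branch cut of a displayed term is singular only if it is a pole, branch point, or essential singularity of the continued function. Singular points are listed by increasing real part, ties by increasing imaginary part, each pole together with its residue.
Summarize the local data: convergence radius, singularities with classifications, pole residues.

Radius of convergence at 0: 3/2 - (1/10)*sqrt(205).
At -3/2 - (1/10)*sqrt(205): a pole of order 1; residue -233/88 - (65239/342760)*sqrt(205).
At -3/2 + (1/10)*sqrt(205): a pole of order 1; residue -233/88 + (65239/342760)*sqrt(205).

Denominator factor (κ**2 + 3*κ + 1/5): discriminant 41/5, real irrational roots -3/2 + (1/10)*sqrt(205) and -3/2 - (1/10)*sqrt(205); poles of order 1, moduli 3/2 - (1/10)*sqrt(205) and 3/2 + (1/10)*sqrt(205).
The radius of convergence is the smallest modulus among the singular points: 3/2 - (1/10)*sqrt(205).
The factor κ**2 + 3*κ + 1/5 splits as (κ - a)(κ - a') with a = -3/2 - (1/10)*sqrt(205), a' = -3/2 + (1/10)*sqrt(205). At the order-1 pole a set g(κ) = (κ - a)*f(κ) = [7*κ**2/4 - κ/22 + 4/19] / (κ - a').
Simple pole: residue = g(a) at a = -3/2 - (1/10)*sqrt(205), which is -233/88 - (65239/342760)*sqrt(205).
The factor κ**2 + 3*κ + 1/5 splits as (κ - a)(κ - a') with a = -3/2 + (1/10)*sqrt(205), a' = -3/2 - (1/10)*sqrt(205). At the order-1 pole a set g(κ) = (κ - a)*f(κ) = [7*κ**2/4 - κ/22 + 4/19] / (κ - a').
Simple pole: residue = g(a) at a = -3/2 + (1/10)*sqrt(205), which is -233/88 + (65239/342760)*sqrt(205).
List the singular points by increasing real part (a conjugate pair: the negative imaginary part first).


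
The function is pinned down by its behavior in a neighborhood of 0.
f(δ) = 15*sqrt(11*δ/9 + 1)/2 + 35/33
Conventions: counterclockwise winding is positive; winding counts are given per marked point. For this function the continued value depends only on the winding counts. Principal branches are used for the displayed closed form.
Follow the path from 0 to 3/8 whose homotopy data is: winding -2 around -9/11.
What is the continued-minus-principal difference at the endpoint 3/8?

Continued minus principal equals 0.

The rational part is single-valued and drops out of the difference; each branch term changes only by its own monodromy.
(15/2)*sqrt(1 - δ/(-9/11)): winding -2 is even, the square root returns to the same sheet, contribution 0.
Summing the contributions at δ = 3/8 gives 0.


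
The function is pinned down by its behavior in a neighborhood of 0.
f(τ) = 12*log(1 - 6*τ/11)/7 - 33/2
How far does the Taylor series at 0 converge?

Branch term (12/7)*log(1 - τ/(11/6)): its argument vanishes at τ = 11/6, a logarithmic branch point, modulus 11/6.
The radius of convergence is the smallest modulus among the singular points: 11/6.

The radius of convergence is 11/6.


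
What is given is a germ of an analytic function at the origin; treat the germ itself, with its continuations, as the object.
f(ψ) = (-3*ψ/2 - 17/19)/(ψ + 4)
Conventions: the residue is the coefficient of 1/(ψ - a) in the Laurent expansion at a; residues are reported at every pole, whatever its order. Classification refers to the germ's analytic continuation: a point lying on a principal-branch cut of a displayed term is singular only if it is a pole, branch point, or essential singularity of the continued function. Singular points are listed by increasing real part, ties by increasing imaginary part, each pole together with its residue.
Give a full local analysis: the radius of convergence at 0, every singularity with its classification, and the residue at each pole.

Radius of convergence at 0: 4.
At -4: a pole of order 1; residue 97/19.

Denominator factor (ψ + 4): pole of order 1 at -4, modulus 4.
The radius of convergence is the smallest modulus among the singular points: 4.
At the order-1 pole -4 set g(ψ) = (ψ - (-4))*f(ψ) = -3*ψ/2 - 17/19.
Simple pole: residue = g(a) at a = -4, which is 97/19.


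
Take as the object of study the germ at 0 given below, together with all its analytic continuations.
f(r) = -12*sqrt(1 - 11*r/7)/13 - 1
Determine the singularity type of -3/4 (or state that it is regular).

There is no denominator, hence no pole anywhere.
Branch term sqrt(1 - r/(7/11)): argument at -3/4 is 61/28, nonzero, so -3/4 is not its branch point (a point on a principal cut is still regular for the continued germ).
So the germ continues analytically to -3/4.

The point is a regular point.


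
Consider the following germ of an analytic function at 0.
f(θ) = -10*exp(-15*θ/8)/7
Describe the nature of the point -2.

There is no denominator, hence no pole anywhere.
The factor exp(-15*θ/8) is entire.
So the germ continues analytically to -2.

The point is a regular point.


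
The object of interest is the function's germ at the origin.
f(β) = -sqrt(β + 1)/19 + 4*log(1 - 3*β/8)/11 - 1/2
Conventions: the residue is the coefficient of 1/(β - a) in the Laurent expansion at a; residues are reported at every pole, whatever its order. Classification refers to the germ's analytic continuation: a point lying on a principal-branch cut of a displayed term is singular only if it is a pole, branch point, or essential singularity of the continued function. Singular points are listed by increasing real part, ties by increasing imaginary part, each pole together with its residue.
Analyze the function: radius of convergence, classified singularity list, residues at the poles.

Branch term (-1/19)*sqrt(1 - β/(-1)): its argument vanishes at β = -1, a square-root branch point, modulus 1.
Branch term (4/11)*log(1 - β/(8/3)): its argument vanishes at β = 8/3, a logarithmic branch point, modulus 8/3.
The radius of convergence is the smallest modulus among the singular points: 1.
List the singular points by increasing real part (a conjugate pair: the negative imaginary part first).

Radius of convergence at 0: 1.
At -1: an algebraic (square-root) branch point.
At 8/3: a logarithmic branch point.


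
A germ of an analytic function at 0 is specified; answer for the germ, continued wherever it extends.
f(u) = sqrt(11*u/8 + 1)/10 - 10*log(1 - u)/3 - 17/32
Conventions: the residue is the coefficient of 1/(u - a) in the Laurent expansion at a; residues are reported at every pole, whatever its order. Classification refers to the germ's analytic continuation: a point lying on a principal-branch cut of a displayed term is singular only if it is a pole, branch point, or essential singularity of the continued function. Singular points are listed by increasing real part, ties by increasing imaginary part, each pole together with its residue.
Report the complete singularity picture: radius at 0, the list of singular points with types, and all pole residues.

Radius of convergence at 0: 8/11.
At -8/11: an algebraic (square-root) branch point.
At 1: a logarithmic branch point.

Branch term (1/10)*sqrt(1 - u/(-8/11)): its argument vanishes at u = -8/11, a square-root branch point, modulus 8/11.
Branch term (-10/3)*log(1 - u/(1)): its argument vanishes at u = 1, a logarithmic branch point, modulus 1.
The radius of convergence is the smallest modulus among the singular points: 8/11.
List the singular points by increasing real part (a conjugate pair: the negative imaginary part first).


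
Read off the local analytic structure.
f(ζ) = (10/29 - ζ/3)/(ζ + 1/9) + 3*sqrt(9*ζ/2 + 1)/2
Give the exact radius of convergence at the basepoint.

Denominator factor (ζ + 1/9): pole of order 1 at -1/9, modulus 1/9.
Branch term (3/2)*sqrt(1 - ζ/(-2/9)): its argument vanishes at ζ = -2/9, a square-root branch point, modulus 2/9.
The radius of convergence is the smallest modulus among the singular points: 1/9.

The radius of convergence is 1/9.


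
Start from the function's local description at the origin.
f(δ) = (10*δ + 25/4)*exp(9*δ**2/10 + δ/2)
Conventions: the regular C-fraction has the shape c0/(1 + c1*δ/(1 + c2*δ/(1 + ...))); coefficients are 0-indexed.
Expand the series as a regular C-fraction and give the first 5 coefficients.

The regular C-fraction coefficients are [25/4, -21/10, 517/420, 2939/14476, 94900925/54700668].

Taylor coefficients (expand at 0): a_0 = 25/4, a_1 = 105/8, a_2 = 365/32, a_3 = 2533/192, a_4 = 4075/512.
c0 = a_0 = 25/4. Peel one level at a time: if S = 1 + c*δ/S' with S'(0) = 1, then c is the δ-coefficient of S and S' = c*δ/(S - 1).
S_1 = c0/f = 1 + (-21/10)*δ + (517/200)*δ^2 + ...; c1 = -21/10.
S_2 = c1*δ/(S_1 - 1) = 1 + (517/420)*δ + (-2939/11760)*δ^2 + ...; c2 = 517/420.
S_3 = c2*δ/(S_2 - 1) = 1 + (2939/14476)*δ + (-13557275/38489616)*δ^2 + ...; c3 = 2939/14476.
S_4 = c3*δ/(S_3 - 1) = 1 + (94900925/54700668)*δ + ...; c4 = 94900925/54700668.
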